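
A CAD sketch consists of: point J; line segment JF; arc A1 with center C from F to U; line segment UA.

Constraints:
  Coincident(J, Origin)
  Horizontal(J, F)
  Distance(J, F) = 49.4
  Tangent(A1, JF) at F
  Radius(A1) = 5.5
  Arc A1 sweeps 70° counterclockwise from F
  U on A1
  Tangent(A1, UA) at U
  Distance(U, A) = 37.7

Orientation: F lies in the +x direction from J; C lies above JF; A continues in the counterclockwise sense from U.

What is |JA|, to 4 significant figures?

77.95

On A1, F sits at bearing -90° from C; a 70° counterclockwise sweep puts U at bearing -20°, so U = C + 5.5·(cos -20°, sin -20°) = (54.57, 3.619). Since A1 is tangent to UA there, CU ⟂ UA, so UA runs along (−sin -20°, cos -20°); with |UA| = 37.7, A = (67.46, 39.05). Then |JA| = |A − J| = 77.95.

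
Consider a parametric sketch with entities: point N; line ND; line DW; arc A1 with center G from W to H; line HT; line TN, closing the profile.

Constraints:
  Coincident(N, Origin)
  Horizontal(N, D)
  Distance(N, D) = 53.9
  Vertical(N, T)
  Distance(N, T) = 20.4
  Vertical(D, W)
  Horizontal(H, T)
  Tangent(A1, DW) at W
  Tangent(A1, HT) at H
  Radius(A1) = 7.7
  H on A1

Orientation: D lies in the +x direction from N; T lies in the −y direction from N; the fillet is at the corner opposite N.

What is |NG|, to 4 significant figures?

47.91

N and T share the same x with |NT| = 20.4 and T on the −y side, so T = (0.000, -20.40). The virtual corner opposite N is at (53.90, -20.40). Since A1 is tangent to DW there, GW ⟂ DW and tangency of A1 to HT means the radius GH is perpendicular to HT, with radius 7.7, so the center G sits 7.7 in from both sides at G = (46.20, -12.70). Then |NG| = |G − N| = 47.91.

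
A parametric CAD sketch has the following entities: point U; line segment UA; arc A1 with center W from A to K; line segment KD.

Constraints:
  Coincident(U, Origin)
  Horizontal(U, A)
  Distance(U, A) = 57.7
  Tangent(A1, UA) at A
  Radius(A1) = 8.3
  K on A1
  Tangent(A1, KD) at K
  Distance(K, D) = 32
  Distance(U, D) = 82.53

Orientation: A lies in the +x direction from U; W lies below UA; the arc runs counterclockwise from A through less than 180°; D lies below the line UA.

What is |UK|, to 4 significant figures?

53.53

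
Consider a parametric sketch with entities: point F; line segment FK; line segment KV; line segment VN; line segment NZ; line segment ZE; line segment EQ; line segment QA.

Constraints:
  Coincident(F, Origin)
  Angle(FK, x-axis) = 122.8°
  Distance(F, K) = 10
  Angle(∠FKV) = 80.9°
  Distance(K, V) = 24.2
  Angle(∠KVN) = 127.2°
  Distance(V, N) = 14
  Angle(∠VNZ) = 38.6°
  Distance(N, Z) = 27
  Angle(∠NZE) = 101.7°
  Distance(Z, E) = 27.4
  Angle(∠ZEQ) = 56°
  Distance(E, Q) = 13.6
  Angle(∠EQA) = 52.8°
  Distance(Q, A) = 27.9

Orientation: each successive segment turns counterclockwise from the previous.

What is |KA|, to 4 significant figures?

10.70

F is at the origin; FK runs at 122.8° with length 10.0, so K = (-5.417, 8.406). ∠FKV = 80.9° gives KV at -138.1° from the x-axis; with |KV| = 24.2, V = (-23.43, -7.756). ∠KVN = 127.2° gives VN at -85.30° from the x-axis; with |VN| = 14.0, N = (-22.28, -21.71). ∠VNZ = 38.6° gives NZ at 56.10° from the x-axis; with |NZ| = 27.0, Z = (-7.223, 0.7015). ∠NZE = 101.7° gives ZE at 134.4° from the x-axis; with |ZE| = 27.4, E = (-26.39, 20.28). ∠ZEQ = 56.0° gives EQ at -101.6° from the x-axis; with |EQ| = 13.6, Q = (-29.13, 6.956). ∠EQA = 52.8° gives QA at 25.60° from the x-axis; with |QA| = 27.9, A = (-3.967, 19.01). Then |KA| = |A − K| = 10.70.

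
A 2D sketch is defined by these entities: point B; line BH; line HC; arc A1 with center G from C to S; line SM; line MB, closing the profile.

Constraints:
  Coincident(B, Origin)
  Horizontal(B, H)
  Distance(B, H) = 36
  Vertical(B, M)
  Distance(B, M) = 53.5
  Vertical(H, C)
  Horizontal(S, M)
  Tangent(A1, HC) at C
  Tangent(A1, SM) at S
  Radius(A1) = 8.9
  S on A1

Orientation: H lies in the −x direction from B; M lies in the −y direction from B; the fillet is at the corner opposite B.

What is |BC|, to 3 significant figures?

57.3

B is at the origin; B and H share the same y with |BH| = 36.0 and H on the −x side, so H = (-36.0, 0.00). BM is vertical with |BM| = 53.5 and M on the −y side, so M = (0.00, -53.5). The virtual corner opposite B is at (-36.0, -53.5). Since A1 is tangent to HC there, GC ⟂ HC and A1 meets SM tangentially, so GS is at right angles to SM, with radius 8.9, so the center G sits 8.9 in from both sides at G = (-27.1, -44.6). That places the tangent points at C = (-36.0, -44.6) on HC and S = (-27.1, -53.5) on SM. Then |BC| = |C − B| = 57.3.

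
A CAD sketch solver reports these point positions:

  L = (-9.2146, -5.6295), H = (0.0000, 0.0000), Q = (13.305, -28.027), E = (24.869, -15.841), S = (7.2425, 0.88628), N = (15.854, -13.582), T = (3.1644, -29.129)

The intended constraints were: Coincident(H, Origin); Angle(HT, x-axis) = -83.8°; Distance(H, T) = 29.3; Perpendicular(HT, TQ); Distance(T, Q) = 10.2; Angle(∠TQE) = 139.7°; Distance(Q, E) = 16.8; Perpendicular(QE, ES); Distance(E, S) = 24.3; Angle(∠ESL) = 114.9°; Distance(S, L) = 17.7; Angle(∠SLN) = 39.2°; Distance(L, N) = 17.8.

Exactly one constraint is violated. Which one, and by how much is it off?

Distance(L, N) = 17.8 — off by 8.50.

H = (0.00, 0.00) ✓; HT at -83.80° ✓; |HT| = 29.30 ✓; ∠(HT, TQ) = 90.00° ✓; |TQ| = 10.20 ✓; ∠TQE = 139.7° ✓; |QE| = 16.80 ✓; ∠(QE, ES) = 90.00° ✓; |ES| = 24.30 ✓; ∠ESL = 114.9° ✓; |SL| = 17.70 ✓; ∠SLN = 39.20° ✓; |LN| = 26.30 ✗.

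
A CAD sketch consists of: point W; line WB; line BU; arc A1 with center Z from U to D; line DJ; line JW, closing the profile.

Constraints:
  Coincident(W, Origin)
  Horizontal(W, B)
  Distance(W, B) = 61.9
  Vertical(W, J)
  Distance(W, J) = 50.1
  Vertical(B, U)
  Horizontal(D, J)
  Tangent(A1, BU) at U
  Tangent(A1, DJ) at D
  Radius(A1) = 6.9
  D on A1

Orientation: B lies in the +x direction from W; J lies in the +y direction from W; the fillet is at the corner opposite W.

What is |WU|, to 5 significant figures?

75.484

W is at the origin; WB is horizontal with |WB| = 61.9 and B on the +x side, so B = (61.900, 0.0000). W and J share the same x with |WJ| = 50.1 and J on the +y side, so J = (0.0000, 50.100). The virtual corner opposite W is at (61.900, 50.100). A1 meets BU tangentially, so ZU is at right angles to BU and tangency of A1 to DJ means the radius ZD is perpendicular to DJ, with radius 6.9, so the center Z sits 6.9 in from both sides at Z = (55.000, 43.200). That places the tangent points at U = (61.900, 43.200) on BU and D = (55.000, 50.100) on DJ. Then |WU| = |U − W| = 75.484.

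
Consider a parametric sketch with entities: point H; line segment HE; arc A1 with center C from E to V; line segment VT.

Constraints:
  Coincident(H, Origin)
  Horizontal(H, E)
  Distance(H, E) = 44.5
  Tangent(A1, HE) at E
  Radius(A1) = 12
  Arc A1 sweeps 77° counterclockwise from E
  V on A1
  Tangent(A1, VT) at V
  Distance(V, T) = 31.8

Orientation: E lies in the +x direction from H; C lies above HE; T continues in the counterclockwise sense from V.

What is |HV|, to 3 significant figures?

57.0

Since A1 is tangent to HE there, CE ⟂ HE, so C = E + (0, 12) = (44.5, 12.0). On A1, E sits at bearing -90° from C; a 77° counterclockwise sweep puts V at bearing -13°, so V = C + 12.0·(cos -13°, sin -13°) = (56.2, 9.30). Then |HV| = |V − H| = 57.0.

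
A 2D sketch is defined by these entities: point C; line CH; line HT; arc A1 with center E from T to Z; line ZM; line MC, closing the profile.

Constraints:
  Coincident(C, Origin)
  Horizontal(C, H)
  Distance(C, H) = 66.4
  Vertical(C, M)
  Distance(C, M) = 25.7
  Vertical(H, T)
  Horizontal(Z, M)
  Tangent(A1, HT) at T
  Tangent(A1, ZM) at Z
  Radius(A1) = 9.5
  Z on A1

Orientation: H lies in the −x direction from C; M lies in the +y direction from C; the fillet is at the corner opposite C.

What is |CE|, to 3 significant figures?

59.2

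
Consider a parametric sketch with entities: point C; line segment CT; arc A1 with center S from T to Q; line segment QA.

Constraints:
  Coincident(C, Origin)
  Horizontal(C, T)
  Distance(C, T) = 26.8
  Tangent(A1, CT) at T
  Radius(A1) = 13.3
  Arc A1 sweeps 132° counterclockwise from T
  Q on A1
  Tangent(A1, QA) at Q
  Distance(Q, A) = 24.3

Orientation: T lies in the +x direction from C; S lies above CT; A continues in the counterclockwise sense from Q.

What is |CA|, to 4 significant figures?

45.14

C is at the origin; CT is horizontal with |CT| = 26.8 and T on the +x side, so T = (26.80, 0.000). Tangency of A1 to CT means the radius ST is perpendicular to CT, so S = T + (0, 13.3) = (26.80, 13.30). On A1, T sits at bearing -90° from S; a 132° counterclockwise sweep puts Q at bearing 42°, so Q = S + 13.3·(cos 42°, sin 42°) = (36.68, 22.20). Tangency of A1 to QA means the radius SQ is perpendicular to QA, so QA runs along (−sin 42°, cos 42°); with |QA| = 24.3, A = (20.42, 40.26). Then |CA| = |A − C| = 45.14.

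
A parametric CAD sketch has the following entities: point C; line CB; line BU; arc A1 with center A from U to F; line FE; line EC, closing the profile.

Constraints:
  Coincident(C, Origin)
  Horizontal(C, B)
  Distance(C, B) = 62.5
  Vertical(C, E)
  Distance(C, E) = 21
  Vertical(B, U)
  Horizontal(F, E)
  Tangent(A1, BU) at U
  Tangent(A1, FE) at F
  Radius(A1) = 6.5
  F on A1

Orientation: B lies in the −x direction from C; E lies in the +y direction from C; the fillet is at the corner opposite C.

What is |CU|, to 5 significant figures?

64.160

The virtual corner opposite C is at (-62.500, 21.000). The tangent condition forces AU to be normal to BU and since A1 is tangent to FE there, AF ⟂ FE, with radius 6.5, so the center A sits 6.5 in from both sides at A = (-56.000, 14.500). That places the tangent points at U = (-62.500, 14.500) on BU and F = (-56.000, 21.000) on FE. Then |CU| = |U − C| = 64.160.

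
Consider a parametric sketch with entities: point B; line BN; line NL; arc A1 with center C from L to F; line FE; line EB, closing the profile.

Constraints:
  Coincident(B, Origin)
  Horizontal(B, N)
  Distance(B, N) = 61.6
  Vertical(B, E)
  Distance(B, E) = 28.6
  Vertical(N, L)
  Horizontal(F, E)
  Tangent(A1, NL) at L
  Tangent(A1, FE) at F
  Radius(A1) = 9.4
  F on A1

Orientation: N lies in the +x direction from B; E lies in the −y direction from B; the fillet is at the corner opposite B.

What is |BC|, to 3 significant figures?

55.6

B is at the origin; B and N share the same y with |BN| = 61.6 and N on the +x side, so N = (61.6, 0.00). B and E share the same x with |BE| = 28.6 and E on the −y side, so E = (0.00, -28.6). The virtual corner opposite B is at (61.6, -28.6). Tangency of A1 to NL means the radius CL is perpendicular to NL and A1 meets FE tangentially, so CF is at right angles to FE, with radius 9.4, so the center C sits 9.4 in from both sides at C = (52.2, -19.2). Then |BC| = |C − B| = 55.6.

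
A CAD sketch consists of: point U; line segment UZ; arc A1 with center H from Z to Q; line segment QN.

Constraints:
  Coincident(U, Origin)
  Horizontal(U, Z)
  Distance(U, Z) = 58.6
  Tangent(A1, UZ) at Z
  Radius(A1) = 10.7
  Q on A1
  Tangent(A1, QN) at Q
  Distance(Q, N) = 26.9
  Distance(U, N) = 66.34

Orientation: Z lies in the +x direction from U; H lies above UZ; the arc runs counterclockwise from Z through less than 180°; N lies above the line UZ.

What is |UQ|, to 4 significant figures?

69.64

U is at the origin; U and Z share the same y with |UZ| = 58.6 and Z on the +x side, so Z = (58.60, 0.000). Since A1 is tangent to UZ there, HZ ⟂ UZ, so H = Z + (0, 10.7) = (58.60, 10.70). Since HQ ⟂ QN (tangency), |HN| = √(10.7² + 26.9²) = 28.95 regardless of where Q sits on A1. So N lies on both circle(U, 66.34) and circle(H, 28.95); the above-UZ intersection is N = (53.52, 39.20). Q is the foot of the tangent from N: Q = (67.69, 16.34).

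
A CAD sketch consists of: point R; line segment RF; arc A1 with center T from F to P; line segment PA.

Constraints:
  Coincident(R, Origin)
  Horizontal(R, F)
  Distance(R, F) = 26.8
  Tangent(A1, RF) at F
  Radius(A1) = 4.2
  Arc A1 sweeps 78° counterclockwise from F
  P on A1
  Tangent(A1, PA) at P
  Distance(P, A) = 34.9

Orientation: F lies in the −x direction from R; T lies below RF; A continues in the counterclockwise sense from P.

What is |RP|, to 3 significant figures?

31.1

R is at the origin; RF is horizontal with |RF| = 26.8 and F on the −x side, so F = (-26.8, 0.00). Since A1 is tangent to RF there, TF ⟂ RF, so T = F + (0, -4.2) = (-26.8, -4.20). On A1, F sits at bearing 90° from T; a 78° counterclockwise sweep puts P at bearing 168°, so P = T + 4.2·(cos 168°, sin 168°) = (-30.9, -3.33). Then |RP| = |P − R| = 31.1.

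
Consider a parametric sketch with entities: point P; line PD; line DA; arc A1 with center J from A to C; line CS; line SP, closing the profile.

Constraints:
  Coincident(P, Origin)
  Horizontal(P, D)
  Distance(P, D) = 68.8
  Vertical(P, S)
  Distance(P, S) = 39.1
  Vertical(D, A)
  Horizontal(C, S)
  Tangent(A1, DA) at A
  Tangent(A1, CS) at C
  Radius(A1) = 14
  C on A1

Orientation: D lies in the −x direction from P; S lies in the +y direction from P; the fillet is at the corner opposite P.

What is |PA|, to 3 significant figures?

73.2

P is at the origin; P and D share the same y with |PD| = 68.8 and D on the −x side, so D = (-68.8, 0.00). PS is vertical with |PS| = 39.1 and S on the +y side, so S = (0.00, 39.1). The virtual corner opposite P is at (-68.8, 39.1). The tangent condition forces JA to be normal to DA and A1 meets CS tangentially, so JC is at right angles to CS, with radius 14.0, so the center J sits 14.0 in from both sides at J = (-54.8, 25.1). That places the tangent points at A = (-68.8, 25.1) on DA and C = (-54.8, 39.1) on CS. Then |PA| = |A − P| = 73.2.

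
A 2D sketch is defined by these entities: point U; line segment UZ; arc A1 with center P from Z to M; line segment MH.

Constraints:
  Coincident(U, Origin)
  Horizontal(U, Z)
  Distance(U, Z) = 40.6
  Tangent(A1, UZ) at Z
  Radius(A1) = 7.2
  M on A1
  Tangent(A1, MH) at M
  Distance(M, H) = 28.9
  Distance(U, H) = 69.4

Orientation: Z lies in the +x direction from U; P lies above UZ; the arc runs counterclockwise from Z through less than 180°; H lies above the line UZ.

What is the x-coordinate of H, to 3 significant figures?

65.0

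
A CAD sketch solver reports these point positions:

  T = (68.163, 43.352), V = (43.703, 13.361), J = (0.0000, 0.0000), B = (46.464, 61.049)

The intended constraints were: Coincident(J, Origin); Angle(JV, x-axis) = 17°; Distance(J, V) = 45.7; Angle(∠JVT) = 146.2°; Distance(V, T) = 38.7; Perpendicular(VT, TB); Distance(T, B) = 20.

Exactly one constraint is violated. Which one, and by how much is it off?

Distance(T, B) = 20 — off by 8.00.

J = (0.00, 0.00) ✓; JV at 17.00° ✓; |JV| = 45.70 ✓; ∠JVT = 146.2° ✓; |VT| = 38.70 ✓; ∠(VT, TB) = 90.00° ✓; |TB| = 28.00 ✗.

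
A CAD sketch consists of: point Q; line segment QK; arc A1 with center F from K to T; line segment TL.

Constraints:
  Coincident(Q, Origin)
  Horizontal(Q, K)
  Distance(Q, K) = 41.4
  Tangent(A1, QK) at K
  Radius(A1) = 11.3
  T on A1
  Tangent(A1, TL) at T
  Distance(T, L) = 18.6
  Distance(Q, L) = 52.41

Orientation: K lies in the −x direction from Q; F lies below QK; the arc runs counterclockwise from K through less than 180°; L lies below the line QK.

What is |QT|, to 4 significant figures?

53.78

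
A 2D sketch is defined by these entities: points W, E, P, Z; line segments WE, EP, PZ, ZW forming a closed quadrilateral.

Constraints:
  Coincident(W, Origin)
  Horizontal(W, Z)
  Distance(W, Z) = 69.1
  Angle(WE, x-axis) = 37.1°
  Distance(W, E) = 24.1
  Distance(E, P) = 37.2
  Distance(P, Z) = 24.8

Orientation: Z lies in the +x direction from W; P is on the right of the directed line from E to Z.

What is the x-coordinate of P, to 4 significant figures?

46.67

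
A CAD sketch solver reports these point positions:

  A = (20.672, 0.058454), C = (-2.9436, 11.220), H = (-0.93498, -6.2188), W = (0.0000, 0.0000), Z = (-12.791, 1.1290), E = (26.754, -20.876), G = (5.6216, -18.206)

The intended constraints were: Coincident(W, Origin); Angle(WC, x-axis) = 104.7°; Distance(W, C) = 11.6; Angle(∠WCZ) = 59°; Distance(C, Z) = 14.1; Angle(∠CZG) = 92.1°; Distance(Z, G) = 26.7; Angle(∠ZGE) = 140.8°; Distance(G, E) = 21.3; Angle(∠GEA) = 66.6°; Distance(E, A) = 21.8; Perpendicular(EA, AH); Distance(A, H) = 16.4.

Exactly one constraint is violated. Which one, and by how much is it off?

Distance(A, H) = 16.4 — off by 6.10.

W = (0.00, 0.00) ✓; WC at 104.7° ✓; |WC| = 11.60 ✓; ∠WCZ = 59.00° ✓; |CZ| = 14.10 ✓; ∠CZG = 92.10° ✓; |ZG| = 26.70 ✓; ∠ZGE = 140.8° ✓; |GE| = 21.30 ✓; ∠GEA = 66.60° ✓; |EA| = 21.80 ✓; ∠(EA, AH) = 90.00° ✓; |AH| = 22.50 ✗.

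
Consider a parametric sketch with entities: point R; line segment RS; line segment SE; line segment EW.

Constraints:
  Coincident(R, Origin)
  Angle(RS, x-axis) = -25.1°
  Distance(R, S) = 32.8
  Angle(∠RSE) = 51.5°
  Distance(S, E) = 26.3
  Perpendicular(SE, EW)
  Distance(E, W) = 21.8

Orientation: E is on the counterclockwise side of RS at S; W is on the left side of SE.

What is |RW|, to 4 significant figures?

7.040

∠RSE = 51.5°, so SE runs at -25.1° + (180° − 51.5°) = 103.4° from the x-axis; with |SE| = 26.3, E = S + 26.3·(cos 103.4°, sin 103.4°) = (23.61, 11.67). The perpendicularity gives EW at right angles to SE; with |EW| = 21.8 on the left of SE, W = E + 21.8·(-0.9728, -0.2317) = (2.401, 6.618). Then |RW| = |W − R| = 7.040.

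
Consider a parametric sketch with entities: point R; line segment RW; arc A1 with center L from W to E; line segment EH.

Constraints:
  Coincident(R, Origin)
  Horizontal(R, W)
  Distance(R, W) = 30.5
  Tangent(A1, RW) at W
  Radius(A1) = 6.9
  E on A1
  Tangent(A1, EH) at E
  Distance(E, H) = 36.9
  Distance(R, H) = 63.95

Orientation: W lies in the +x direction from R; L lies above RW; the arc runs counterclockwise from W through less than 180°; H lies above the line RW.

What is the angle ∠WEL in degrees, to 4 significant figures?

56.57°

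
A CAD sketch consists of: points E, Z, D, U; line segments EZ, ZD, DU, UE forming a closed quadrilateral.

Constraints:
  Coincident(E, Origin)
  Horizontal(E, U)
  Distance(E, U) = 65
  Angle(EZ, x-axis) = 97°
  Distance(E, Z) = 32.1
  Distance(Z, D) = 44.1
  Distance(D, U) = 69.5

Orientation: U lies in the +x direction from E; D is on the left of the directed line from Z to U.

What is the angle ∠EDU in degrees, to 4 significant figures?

56.78°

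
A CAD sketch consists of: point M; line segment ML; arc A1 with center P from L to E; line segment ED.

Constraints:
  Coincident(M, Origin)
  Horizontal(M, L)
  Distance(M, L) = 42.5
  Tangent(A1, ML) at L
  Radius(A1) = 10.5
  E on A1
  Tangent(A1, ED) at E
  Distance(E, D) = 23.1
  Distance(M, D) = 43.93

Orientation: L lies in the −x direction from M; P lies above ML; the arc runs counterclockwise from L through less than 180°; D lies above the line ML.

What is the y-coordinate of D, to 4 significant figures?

32.39

Checks: |ML| = 42.50 ✓; |PE| = 10.50 ✓; ∠(PE, ED) = 90.00° ✓; |ED| = 23.10 ✓; |MD| = 43.93 ✓.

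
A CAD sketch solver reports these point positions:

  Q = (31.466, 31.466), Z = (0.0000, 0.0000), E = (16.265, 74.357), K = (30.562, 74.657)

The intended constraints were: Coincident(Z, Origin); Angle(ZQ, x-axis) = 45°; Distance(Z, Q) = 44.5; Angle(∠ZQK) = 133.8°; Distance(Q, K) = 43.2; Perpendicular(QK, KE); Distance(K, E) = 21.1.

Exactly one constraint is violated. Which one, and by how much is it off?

Distance(K, E) = 21.1 — off by 6.80.

Z = (0.00, 0.00) ✓; ZQ at 45.00° ✓; |ZQ| = 44.50 ✓; ∠ZQK = 133.8° ✓; |QK| = 43.20 ✓; ∠(QK, KE) = 90.00° ✓; |KE| = 14.30 ✗.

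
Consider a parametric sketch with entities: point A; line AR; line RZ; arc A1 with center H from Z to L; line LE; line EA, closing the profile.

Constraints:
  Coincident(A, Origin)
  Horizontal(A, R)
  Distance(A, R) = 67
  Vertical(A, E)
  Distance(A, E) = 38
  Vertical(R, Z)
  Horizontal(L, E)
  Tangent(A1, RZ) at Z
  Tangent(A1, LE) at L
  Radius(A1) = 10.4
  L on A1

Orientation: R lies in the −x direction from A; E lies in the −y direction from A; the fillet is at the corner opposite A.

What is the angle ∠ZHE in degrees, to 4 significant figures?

169.6°

A is at the origin; A and R share the same y with |AR| = 67.0 and R on the −x side, so R = (-67.00, 0.000). AE is vertical with |AE| = 38.0 and E on the −y side, so E = (0.000, -38.00). The virtual corner opposite A is at (-67.00, -38.00). Since A1 is tangent to RZ there, HZ ⟂ RZ and tangency of A1 to LE means the radius HL is perpendicular to LE, with radius 10.4, so the center H sits 10.4 in from both sides at H = (-56.60, -27.60). That places the tangent points at Z = (-67.00, -27.60) on RZ and L = (-56.60, -38.00) on LE. Then cos ∠ZHE = HZ·HE / (|HZ||HE|), giving 169.6°.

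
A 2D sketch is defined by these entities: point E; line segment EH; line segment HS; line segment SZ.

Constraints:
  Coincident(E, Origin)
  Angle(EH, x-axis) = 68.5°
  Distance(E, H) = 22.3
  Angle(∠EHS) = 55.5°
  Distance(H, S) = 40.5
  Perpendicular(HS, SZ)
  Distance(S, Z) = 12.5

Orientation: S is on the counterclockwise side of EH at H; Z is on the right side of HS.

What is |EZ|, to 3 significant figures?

41.6

E is at the origin; EH runs at 68.5° with length 22.3, so H = 22.3·(cos 68.5°, sin 68.5°) = (8.17, 20.7). ∠EHS = 55.5°, so HS runs at 68.5° + (180° − 55.5°) = 193° from the x-axis; with |HS| = 40.5, S = H + 40.5·(cos 193°, sin 193°) = (-31.3, 11.6). The perpendicularity gives SZ at right angles to HS; with |SZ| = 12.5 on the right of HS, Z = S + 12.5·(-0.225, 0.974) = (-34.1, 23.8). Then |EZ| = |Z − E| = 41.6.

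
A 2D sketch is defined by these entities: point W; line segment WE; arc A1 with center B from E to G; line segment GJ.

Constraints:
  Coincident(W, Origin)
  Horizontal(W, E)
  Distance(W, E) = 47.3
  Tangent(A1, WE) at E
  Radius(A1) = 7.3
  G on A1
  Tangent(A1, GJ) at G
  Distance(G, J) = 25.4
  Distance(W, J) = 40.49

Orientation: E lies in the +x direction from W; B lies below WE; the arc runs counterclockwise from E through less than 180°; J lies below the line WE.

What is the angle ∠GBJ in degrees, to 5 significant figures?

73.965°

W is at the origin; WE is horizontal with |WE| = 47.3 and E on the +x side, so E = (47.300, 0.0000). The tangent condition forces BE to be normal to WE, so B = E + (0, -7.3) = (47.300, -7.3000). Since BG ⟂ GJ (tangency), |BJ| = √(7.3² + 25.4²) = 26.428 regardless of where G sits on A1. So J lies on both circle(W, 40.49) and circle(B, 26.428); the below-WE intersection is J = (29.956, -27.241). G is the foot of the tangent from J: G = (40.683, -4.2171).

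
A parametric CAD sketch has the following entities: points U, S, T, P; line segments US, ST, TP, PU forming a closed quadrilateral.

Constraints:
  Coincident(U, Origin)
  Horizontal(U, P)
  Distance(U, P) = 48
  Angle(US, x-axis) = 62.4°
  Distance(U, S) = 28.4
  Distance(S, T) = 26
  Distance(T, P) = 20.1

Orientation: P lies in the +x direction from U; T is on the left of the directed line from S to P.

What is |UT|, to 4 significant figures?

41.78

Checks: |ST| = 26.00 ✓; |TP| = 20.10 ✓.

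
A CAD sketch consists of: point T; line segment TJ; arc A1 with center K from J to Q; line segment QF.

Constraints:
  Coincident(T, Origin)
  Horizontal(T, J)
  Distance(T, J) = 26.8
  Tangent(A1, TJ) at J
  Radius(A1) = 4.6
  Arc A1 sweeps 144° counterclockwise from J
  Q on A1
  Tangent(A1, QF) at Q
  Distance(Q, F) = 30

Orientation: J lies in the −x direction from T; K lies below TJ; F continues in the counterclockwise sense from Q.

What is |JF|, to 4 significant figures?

33.75

T is at the origin; T and J share the same y with |TJ| = 26.8 and J on the −x side, so J = (-26.80, 0.000). Since A1 is tangent to TJ there, KJ ⟂ TJ, so K = J + (0, -4.6) = (-26.80, -4.600). On A1, J sits at bearing 90° from K; a 144° counterclockwise sweep puts Q at bearing 234°, so Q = K + 4.6·(cos 234°, sin 234°) = (-29.50, -8.321). The tangent condition forces KQ to be normal to QF, so QF runs along (−sin 234°, cos 234°); with |QF| = 30.0, F = (-5.233, -25.96). Then |JF| = |F − J| = 33.75.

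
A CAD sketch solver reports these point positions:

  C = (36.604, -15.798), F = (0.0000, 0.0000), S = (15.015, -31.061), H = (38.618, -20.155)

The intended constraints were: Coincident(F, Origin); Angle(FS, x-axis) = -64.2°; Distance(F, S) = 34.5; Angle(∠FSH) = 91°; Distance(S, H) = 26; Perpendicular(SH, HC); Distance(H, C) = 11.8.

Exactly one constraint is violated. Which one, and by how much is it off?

Distance(H, C) = 11.8 — off by 7.00.

F = (0.00, 0.00) ✓; FS at -64.20° ✓; |FS| = 34.50 ✓; ∠FSH = 91.00° ✓; |SH| = 26.00 ✓; ∠(SH, HC) = 90.01° ✓; |HC| = 4.800 ✗.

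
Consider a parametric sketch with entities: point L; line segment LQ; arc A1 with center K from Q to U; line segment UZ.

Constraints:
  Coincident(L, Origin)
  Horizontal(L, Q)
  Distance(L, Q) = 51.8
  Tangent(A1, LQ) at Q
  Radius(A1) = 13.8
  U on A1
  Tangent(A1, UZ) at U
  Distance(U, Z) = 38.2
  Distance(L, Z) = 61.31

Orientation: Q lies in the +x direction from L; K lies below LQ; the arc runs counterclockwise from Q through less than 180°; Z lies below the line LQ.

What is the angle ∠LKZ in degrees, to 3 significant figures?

79.9°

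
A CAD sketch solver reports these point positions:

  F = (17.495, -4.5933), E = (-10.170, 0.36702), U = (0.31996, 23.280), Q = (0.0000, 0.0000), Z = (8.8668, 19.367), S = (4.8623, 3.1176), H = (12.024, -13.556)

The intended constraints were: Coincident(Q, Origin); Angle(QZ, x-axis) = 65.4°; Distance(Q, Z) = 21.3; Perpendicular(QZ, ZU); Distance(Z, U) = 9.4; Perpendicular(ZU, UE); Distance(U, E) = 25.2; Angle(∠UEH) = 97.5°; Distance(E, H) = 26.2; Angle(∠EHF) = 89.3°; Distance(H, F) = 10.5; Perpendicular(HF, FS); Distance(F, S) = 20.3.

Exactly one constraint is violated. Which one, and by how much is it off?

Distance(F, S) = 20.3 — off by 5.50.

Q = (0.00, 0.00) ✓; QZ at 65.40° ✓; |QZ| = 21.30 ✓; ∠(QZ, ZU) = 90.00° ✓; |ZU| = 9.400 ✓; ∠(ZU, UE) = 90.00° ✓; |UE| = 25.20 ✓; ∠UEH = 97.50° ✓; |EH| = 26.20 ✓; ∠EHF = 89.30° ✓; |HF| = 10.50 ✓; ∠(HF, FS) = 90.00° ✓; |FS| = 14.80 ✗.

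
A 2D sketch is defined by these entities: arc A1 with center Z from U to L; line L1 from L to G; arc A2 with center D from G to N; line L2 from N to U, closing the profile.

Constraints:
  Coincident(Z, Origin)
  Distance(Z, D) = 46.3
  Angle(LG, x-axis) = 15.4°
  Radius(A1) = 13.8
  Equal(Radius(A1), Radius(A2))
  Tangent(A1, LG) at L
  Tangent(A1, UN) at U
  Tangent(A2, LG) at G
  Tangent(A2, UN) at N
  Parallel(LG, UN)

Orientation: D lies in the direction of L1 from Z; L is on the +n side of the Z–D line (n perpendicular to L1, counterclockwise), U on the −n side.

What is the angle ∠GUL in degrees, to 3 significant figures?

59.2°

The slot axis is L1's direction at 15.4°, so u = (cos 15.4°, sin 15.4°) = (0.964, 0.266) and n = (−sin 15.4°, cos 15.4°) = (-0.266, 0.964). Z is at the origin and D lies 46.3 along u from Z, so D = 46.3·u = (44.6, 12.3). Tangency of A1 to both parallel lines with radius 13.8 puts L and U at Z ± 13.8·n: L = (-3.66, 13.3), U = (3.66, -13.3). Equal radii place G and N the same way about D: G = D + 13.8·n = (41.0, 25.6), N = D − 13.8·n = (48.3, -1.01). Then cos ∠GUL = UG·UL / (|UG||UL|), giving 59.2°.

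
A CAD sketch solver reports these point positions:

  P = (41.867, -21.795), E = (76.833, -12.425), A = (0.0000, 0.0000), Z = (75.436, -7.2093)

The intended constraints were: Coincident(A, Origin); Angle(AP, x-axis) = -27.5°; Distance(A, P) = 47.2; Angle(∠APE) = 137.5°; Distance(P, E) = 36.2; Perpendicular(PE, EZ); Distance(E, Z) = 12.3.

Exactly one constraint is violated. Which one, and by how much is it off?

Distance(E, Z) = 12.3 — off by 6.90.

A = (0.00, 0.00) ✓; AP at -27.50° ✓; |AP| = 47.20 ✓; ∠APE = 137.5° ✓; |PE| = 36.20 ✓; ∠(PE, EZ) = 89.99° ✓; |EZ| = 5.400 ✗.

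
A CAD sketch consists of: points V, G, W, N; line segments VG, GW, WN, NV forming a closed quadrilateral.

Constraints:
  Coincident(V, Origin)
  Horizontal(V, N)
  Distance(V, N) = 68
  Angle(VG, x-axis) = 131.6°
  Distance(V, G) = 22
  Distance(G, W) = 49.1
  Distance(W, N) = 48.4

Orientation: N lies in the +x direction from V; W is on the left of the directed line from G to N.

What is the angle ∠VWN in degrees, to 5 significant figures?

92.950°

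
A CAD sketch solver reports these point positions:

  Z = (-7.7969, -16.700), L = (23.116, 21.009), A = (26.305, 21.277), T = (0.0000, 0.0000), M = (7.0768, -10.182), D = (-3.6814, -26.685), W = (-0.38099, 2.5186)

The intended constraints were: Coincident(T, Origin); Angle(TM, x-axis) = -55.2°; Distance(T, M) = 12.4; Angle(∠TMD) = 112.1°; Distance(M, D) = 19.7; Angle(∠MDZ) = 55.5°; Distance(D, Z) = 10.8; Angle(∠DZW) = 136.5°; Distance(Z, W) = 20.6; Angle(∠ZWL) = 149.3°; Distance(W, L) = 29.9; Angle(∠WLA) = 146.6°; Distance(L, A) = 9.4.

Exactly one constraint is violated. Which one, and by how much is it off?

Distance(L, A) = 9.4 — off by 6.20.

T = (0.00, 0.00) ✓; TM at -55.20° ✓; |TM| = 12.40 ✓; ∠TMD = 112.1° ✓; |MD| = 19.70 ✓; ∠MDZ = 55.50° ✓; |DZ| = 10.80 ✓; ∠DZW = 136.5° ✓; |ZW| = 20.60 ✓; ∠ZWL = 149.3° ✓; |WL| = 29.90 ✓; ∠WLA = 146.6° ✓; |LA| = 3.200 ✗.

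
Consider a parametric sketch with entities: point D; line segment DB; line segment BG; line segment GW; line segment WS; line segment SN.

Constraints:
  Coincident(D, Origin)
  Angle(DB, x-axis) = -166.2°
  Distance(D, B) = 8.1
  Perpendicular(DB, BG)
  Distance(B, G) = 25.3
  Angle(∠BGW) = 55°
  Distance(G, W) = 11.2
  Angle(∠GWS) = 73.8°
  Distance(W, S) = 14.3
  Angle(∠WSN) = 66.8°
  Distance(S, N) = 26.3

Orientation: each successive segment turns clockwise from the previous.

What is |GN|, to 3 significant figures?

13.4

∠GWS = 73.8° gives WS at -127° from the x-axis; with |WS| = 14.3, S = (-12.1, 7.23). ∠WSN = 66.8° gives SN at 119° from the x-axis; with |SN| = 26.3, N = (-25.1, 30.1). Then |GN| = |N − G| = 13.4.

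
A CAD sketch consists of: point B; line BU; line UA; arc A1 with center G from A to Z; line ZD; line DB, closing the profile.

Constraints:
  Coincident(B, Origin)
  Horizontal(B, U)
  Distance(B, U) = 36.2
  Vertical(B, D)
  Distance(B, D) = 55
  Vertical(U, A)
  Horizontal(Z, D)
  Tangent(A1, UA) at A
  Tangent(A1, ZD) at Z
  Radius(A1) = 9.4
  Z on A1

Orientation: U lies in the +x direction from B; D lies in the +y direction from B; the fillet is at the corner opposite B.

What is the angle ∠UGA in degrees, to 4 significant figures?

78.35°

B is at the origin; BU is horizontal with |BU| = 36.2 and U on the +x side, so U = (36.20, 0.000). B and D share the same x with |BD| = 55.0 and D on the +y side, so D = (0.000, 55.00). The virtual corner opposite B is at (36.20, 55.00). A1 meets UA tangentially, so GA is at right angles to UA and the tangent condition forces GZ to be normal to ZD, with radius 9.4, so the center G sits 9.4 in from both sides at G = (26.80, 45.60). That places the tangent points at A = (36.20, 45.60) on UA and Z = (26.80, 55.00) on ZD. Then cos ∠UGA = GU·GA / (|GU||GA|), giving 78.35°.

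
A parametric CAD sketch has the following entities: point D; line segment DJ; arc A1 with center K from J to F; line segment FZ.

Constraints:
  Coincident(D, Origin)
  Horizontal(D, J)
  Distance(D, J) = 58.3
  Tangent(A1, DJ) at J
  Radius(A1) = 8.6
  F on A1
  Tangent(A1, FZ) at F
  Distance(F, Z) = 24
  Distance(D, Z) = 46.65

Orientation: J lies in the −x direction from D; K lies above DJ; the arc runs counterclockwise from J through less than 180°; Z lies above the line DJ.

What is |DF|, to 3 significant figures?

51.0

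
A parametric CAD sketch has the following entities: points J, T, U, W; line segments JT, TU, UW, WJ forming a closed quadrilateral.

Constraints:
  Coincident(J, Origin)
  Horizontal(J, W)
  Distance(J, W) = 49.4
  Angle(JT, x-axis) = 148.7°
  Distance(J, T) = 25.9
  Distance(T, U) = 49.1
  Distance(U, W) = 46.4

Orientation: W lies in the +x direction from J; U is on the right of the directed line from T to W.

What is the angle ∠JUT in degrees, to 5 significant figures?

18.390°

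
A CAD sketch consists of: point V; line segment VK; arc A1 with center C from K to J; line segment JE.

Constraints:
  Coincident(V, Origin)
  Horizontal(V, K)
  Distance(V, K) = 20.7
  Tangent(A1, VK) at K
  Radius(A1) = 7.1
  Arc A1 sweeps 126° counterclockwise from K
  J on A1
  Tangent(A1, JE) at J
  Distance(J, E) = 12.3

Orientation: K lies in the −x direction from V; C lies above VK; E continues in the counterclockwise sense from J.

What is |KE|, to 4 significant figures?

21.28

V is at the origin; V and K share the same y with |VK| = 20.7 and K on the −x side, so K = (-20.70, 0.000). Tangency of A1 to VK means the radius CK is perpendicular to VK, so C = K + (0, 7.1) = (-20.70, 7.100). On A1, K sits at bearing -90° from C; a 126° counterclockwise sweep puts J at bearing 36°, so J = C + 7.1·(cos 36°, sin 36°) = (-14.96, 11.27). Since A1 is tangent to JE there, CJ ⟂ JE, so JE runs along (−sin 36°, cos 36°); with |JE| = 12.3, E = (-22.19, 21.22). Then |KE| = |E − K| = 21.28.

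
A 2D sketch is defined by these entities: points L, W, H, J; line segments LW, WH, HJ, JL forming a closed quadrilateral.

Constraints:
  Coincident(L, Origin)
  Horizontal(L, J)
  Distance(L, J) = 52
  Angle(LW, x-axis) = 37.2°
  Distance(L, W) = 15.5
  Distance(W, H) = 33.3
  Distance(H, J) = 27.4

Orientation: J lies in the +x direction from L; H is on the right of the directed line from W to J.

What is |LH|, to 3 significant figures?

36.1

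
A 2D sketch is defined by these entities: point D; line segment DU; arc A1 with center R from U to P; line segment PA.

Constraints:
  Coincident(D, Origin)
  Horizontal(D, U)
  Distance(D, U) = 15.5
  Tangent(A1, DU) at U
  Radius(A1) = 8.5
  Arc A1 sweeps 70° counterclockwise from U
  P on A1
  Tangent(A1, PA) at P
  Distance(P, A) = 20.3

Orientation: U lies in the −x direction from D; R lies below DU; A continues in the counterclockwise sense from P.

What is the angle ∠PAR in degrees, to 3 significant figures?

22.7°

On A1, U sits at bearing 90° from R; a 70° counterclockwise sweep puts P at bearing 160°, so P = R + 8.5·(cos 160°, sin 160°) = (-23.5, -5.59). Since A1 is tangent to PA there, RP ⟂ PA, so PA runs along (−sin 160°, cos 160°); with |PA| = 20.3, A = (-30.4, -24.7). Then cos ∠PAR = AP·AR / (|AP||AR|), giving 22.7°.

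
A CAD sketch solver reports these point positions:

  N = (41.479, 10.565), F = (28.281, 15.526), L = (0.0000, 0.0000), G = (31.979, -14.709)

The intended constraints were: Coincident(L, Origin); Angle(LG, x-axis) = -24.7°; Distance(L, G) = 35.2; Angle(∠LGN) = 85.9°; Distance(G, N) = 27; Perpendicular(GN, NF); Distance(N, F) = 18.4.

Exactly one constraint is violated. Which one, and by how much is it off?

Distance(N, F) = 18.4 — off by 4.30.

L = (0.00, 0.00) ✓; LG at -24.70° ✓; |LG| = 35.20 ✓; ∠LGN = 85.90° ✓; |GN| = 27.00 ✓; ∠(GN, NF) = 90.00° ✓; |NF| = 14.10 ✗.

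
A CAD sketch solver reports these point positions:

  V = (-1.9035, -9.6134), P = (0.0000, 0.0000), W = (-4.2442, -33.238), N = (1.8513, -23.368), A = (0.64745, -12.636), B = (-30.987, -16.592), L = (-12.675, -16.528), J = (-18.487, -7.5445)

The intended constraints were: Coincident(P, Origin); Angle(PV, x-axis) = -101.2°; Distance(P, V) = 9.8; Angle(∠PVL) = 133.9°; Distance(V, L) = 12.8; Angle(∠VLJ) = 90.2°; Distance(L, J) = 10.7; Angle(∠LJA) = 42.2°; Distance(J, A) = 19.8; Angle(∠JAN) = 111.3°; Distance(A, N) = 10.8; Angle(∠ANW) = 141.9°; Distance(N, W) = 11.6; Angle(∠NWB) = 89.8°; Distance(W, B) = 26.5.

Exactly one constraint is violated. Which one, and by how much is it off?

Distance(W, B) = 26.5 — off by 5.00.

P = (0.00, 0.00) ✓; PV at -101.2° ✓; |PV| = 9.800 ✓; ∠PVL = 133.9° ✓; |VL| = 12.80 ✓; ∠VLJ = 90.20° ✓; |LJ| = 10.70 ✓; ∠LJA = 42.20° ✓; |JA| = 19.80 ✓; ∠JAN = 111.3° ✓; |AN| = 10.80 ✓; ∠ANW = 141.9° ✓; |NW| = 11.60 ✓; ∠NWB = 89.80° ✓; |WB| = 31.50 ✗.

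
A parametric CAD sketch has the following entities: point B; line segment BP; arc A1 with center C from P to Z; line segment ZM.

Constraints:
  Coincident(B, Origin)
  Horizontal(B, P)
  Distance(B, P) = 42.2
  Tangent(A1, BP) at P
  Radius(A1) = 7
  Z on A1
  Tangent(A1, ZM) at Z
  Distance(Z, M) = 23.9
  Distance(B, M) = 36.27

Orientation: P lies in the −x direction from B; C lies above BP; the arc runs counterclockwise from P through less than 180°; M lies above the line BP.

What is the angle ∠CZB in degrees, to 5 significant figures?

161.11°

B is at the origin; B and P share the same y with |BP| = 42.2 and P on the −x side, so P = (-42.200, 0.0000). The tangent condition forces CP to be normal to BP, so C = P + (0, 7) = (-42.200, 7.0000). Since CZ ⟂ ZM (tangency), |CM| = √(7.0² + 23.9²) = 24.904 regardless of where Z sits on A1. So M lies on both circle(B, 36.27) and circle(C, 24.904); the above-BP intersection is M = (-25.668, 25.625). Z is the foot of the tangent from M: Z = (-35.870, 4.0121).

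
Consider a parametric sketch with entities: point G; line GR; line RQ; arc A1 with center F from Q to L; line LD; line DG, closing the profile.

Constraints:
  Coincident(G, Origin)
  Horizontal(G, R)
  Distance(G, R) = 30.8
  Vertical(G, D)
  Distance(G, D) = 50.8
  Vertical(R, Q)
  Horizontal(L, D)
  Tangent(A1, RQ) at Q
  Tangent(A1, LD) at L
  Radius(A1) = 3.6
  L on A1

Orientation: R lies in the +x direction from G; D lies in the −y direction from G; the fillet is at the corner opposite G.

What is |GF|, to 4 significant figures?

54.48

G is at the origin; G and R share the same y with |GR| = 30.8 and R on the +x side, so R = (30.80, 0.000). GD is vertical with |GD| = 50.8 and D on the −y side, so D = (0.000, -50.80). The virtual corner opposite G is at (30.80, -50.80). A1 meets RQ tangentially, so FQ is at right angles to RQ and A1 meets LD tangentially, so FL is at right angles to LD, with radius 3.6, so the center F sits 3.6 in from both sides at F = (27.20, -47.20). Then |GF| = |F − G| = 54.48.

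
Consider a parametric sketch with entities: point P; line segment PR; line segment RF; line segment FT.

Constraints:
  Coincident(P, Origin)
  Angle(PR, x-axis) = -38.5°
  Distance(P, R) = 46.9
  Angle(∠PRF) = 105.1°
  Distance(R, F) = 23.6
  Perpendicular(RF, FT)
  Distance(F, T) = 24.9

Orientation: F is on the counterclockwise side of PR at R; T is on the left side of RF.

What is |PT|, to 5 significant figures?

41.210

∠PRF = 105.1°, so RF runs at -38.5° + (180° − 105.1°) = 36.400° from the x-axis; with |RF| = 23.6, F = R + 23.6·(cos 36.400°, sin 36.400°) = (55.700, -15.191). The perpendicularity gives FT at right angles to RF; with |FT| = 24.9 on the left of RF, T = F + 24.9·(-0.59342, 0.80489) = (40.924, 4.8506). Then |PT| = |T − P| = 41.210.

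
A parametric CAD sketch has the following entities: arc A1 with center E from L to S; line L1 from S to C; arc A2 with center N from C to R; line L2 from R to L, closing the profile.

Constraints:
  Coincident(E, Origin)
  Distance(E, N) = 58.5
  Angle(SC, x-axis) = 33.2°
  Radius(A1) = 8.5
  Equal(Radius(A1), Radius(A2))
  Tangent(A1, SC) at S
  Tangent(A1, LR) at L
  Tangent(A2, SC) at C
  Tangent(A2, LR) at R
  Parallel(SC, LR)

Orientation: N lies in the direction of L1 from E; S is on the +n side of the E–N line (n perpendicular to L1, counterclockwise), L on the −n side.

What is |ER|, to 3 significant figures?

59.1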